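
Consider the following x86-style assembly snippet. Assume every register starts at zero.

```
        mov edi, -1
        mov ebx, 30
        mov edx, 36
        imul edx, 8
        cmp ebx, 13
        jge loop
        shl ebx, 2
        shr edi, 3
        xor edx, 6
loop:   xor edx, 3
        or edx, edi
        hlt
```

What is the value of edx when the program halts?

-1

after mov edi, -1: edi=-1
after mov ebx, 30: ebx=30
after mov edx, 36: edx=36
after imul edx, 8: edx=36*8=288
cmp ebx, 13  (cmp 30,13)
jge loop: taken
after xor edx, 3: edx=288^3=291
after or edx, edi: edx=291|(-1)=-1
halt.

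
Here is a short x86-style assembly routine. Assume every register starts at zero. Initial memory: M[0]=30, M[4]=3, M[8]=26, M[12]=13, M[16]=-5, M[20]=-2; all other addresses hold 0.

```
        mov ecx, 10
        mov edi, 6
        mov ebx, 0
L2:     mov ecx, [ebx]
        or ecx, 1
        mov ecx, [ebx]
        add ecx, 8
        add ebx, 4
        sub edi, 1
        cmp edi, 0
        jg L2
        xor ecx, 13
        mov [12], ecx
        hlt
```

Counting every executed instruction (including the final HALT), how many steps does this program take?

ecx=10
edi=6
ebx=0
ecx=M[0]=30
ecx=30|1=31
ecx=M[0]=30
ecx=30+8=38
ebx=0+4=4
edi=6-1=5
cmp edi, 0  (cmp 5,0)
jg L2: taken
ecx=M[4]=3
ecx=3|1=3
ecx=M[4]=3
ecx=3+8=11
ebx=4+4=8
edi=5-1=4
cmp edi, 0  (cmp 4,0)
jg L2: taken
ecx=M[8]=26
ecx=26|1=27
ecx=M[8]=26
ecx=26+8=34
ebx=8+4=12
edi=4-1=3
cmp edi, 0  (cmp 3,0)
jg L2: taken
ecx=M[12]=13
ecx=13|1=13
ecx=M[12]=13
ecx=13+8=21
ebx=12+4=16
edi=3-1=2
cmp edi, 0  (cmp 2,0)
jg L2: taken
ecx=M[16]=-5
ecx=(-5)|1=-5
ecx=M[16]=-5
ecx=(-5)+8=3
ebx=16+4=20
edi=2-1=1
cmp edi, 0  (cmp 1,0)
jg L2: taken
ecx=M[20]=-2
ecx=(-2)|1=-1
ecx=M[20]=-2
ecx=(-2)+8=6
ebx=20+4=24
edi=1-1=0
cmp edi, 0  (cmp 0,0)
jg L2: not taken
ecx=6^13=11
mov [12], ecx → M[12]=11
halt.
Total executed instructions: 54.

54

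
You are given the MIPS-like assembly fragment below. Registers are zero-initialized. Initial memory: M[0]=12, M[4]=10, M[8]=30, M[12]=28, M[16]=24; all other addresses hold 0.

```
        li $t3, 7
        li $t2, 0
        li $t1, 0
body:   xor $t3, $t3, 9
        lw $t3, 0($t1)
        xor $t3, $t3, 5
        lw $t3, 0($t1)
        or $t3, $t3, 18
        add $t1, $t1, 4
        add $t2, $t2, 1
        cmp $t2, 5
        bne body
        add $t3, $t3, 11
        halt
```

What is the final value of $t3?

37

$t3=7
$t2=0
$t1=0
$t3=7^9=14
$t3=M[0]=12
$t3=12^5=9
$t3=M[0]=12
$t3=12|18=30
$t1=0+4=4
$t2=0+1=1
cmp $t2, 5  (cmp 1,5)
bne body: taken
$t3=30^9=23
$t3=M[4]=10
$t3=10^5=15
$t3=M[4]=10
$t3=10|18=26
$t1=4+4=8
$t2=1+1=2
cmp $t2, 5  (cmp 2,5)
bne body: taken
$t3=26^9=19
$t3=M[8]=30
$t3=30^5=27
$t3=M[8]=30
$t3=30|18=30
$t1=8+4=12
$t2=2+1=3
cmp $t2, 5  (cmp 3,5)
bne body: taken
$t3=30^9=23
$t3=M[12]=28
$t3=28^5=25
$t3=M[12]=28
$t3=28|18=30
$t1=12+4=16
$t2=3+1=4
cmp $t2, 5  (cmp 4,5)
bne body: taken
$t3=30^9=23
$t3=M[16]=24
$t3=24^5=29
$t3=M[16]=24
$t3=24|18=26
$t1=16+4=20
$t2=4+1=5
cmp $t2, 5  (cmp 5,5)
bne body: not taken
$t3=26+11=37
halt.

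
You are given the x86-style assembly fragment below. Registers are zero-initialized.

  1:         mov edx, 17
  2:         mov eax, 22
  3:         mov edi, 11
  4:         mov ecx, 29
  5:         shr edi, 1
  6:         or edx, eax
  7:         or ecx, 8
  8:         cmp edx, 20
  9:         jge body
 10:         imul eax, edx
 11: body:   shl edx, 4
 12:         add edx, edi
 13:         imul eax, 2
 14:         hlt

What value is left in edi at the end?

mov edx, 17 → edx=17
mov eax, 22 → eax=22
mov edi, 11 → edi=11
mov ecx, 29 → ecx=29
shr edi, 1 → edi=11>>1=5
or edx, eax → edx=17|22=23
or ecx, 8 → ecx=29|8=29
cmp edx, 20  (cmp 23,20)
jge body: taken
shl edx, 4 → edx=23<<4=368
add edx, edi → edx=368+5=373
imul eax, 2 → eax=22*2=44
halt.

5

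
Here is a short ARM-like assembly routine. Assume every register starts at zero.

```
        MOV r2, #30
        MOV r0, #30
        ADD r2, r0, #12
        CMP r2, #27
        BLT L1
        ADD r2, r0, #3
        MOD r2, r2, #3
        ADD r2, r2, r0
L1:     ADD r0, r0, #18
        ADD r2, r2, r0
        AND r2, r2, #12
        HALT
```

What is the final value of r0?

MOV r2, #30 → r2=30
MOV r0, #30 → r0=30
ADD r2, r0, #12 → r2=30+12=42
CMP r2, #27  (cmp 42,27)
BLT L1: not taken
ADD r2, r0, #3 → r2=30+3=33
MOD r2, r2, #3 → r2=33%3=0
ADD r2, r2, r0 → r2=0+30=30
ADD r0, r0, #18 → r0=30+18=48
ADD r2, r2, r0 → r2=30+48=78
AND r2, r2, #12 → r2=78&12=12
halt.

48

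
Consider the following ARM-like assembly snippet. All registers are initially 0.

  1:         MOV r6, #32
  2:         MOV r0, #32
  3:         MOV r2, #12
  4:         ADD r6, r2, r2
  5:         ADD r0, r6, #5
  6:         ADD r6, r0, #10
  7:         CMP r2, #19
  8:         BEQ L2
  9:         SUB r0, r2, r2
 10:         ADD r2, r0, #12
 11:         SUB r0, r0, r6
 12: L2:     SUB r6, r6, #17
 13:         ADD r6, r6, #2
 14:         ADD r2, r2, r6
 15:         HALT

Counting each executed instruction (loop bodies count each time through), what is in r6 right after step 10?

after MOV r6, #32: r6=32
after MOV r0, #32: r0=32
after MOV r2, #12: r2=12
after ADD r6, r2, r2: r6=12+12=24
after ADD r0, r6, #5: r0=24+5=29
after ADD r6, r0, #10: r6=29+10=39
CMP r2, #19  (cmp 12,19)
BEQ L2: not taken
after SUB r0, r2, r2: r0=12-12=0
after ADD r2, r0, #12: r2=0+12=12
After step 10: r6 = 39.

39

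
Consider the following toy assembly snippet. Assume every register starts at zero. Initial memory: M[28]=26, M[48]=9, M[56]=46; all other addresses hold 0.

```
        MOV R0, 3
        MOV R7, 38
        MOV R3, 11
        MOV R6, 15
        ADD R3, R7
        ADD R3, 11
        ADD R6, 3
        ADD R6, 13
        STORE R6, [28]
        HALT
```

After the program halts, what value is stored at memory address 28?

31

MOV R0, 3 → R0=3
MOV R7, 38 → R7=38
MOV R3, 11 → R3=11
MOV R6, 15 → R6=15
ADD R3, R7 → R3=11+38=49
ADD R3, 11 → R3=49+11=60
ADD R6, 3 → R6=15+3=18
ADD R6, 13 → R6=18+13=31
STORE R6, [28] → M[28]=31
halt.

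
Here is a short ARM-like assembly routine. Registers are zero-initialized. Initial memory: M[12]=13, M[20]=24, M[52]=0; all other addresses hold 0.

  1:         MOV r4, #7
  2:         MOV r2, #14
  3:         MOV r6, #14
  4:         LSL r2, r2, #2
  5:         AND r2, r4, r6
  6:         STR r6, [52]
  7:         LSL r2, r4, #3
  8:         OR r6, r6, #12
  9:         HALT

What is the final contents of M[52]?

after MOV r4, #7: r4=7
after MOV r2, #14: r2=14
after MOV r6, #14: r6=14
after LSL r2, r2, #2: r2=14<<2=56
after AND r2, r4, r6: r2=7&14=6
STR r6, [52] → M[52]=14
after LSL r2, r4, #3: r2=7<<3=56
after OR r6, r6, #12: r6=14|12=14
halt.

14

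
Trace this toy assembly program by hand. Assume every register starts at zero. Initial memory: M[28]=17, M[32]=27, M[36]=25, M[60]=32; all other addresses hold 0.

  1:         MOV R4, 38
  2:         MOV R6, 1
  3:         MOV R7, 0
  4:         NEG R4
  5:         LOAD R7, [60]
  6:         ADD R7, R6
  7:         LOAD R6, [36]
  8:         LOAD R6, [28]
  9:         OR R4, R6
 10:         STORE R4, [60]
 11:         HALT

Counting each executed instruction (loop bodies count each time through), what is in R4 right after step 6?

MOV R4, 38 → R4=38
MOV R6, 1 → R6=1
MOV R7, 0 → R7=0
NEG R4 → R4=-(38)=-38
LOAD R7, [60] → R7=M[60]=32
ADD R7, R6 → R7=32+1=33
After step 6: R4 = -38.

-38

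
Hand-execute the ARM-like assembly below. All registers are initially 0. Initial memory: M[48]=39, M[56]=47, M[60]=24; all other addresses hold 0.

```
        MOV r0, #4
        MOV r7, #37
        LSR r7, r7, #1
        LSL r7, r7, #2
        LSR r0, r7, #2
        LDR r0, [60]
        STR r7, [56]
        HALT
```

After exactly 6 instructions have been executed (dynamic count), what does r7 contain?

72

r0=4
r7=37
r7=37>>1=18
r7=18<<2=72
r0=72>>2=18
r0=M[60]=24
After step 6: r7 = 72.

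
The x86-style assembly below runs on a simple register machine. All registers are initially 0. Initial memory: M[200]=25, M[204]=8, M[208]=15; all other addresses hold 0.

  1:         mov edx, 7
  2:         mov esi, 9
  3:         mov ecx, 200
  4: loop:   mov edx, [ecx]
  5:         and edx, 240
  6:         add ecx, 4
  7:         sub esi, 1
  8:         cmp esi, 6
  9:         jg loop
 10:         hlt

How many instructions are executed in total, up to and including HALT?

22

edx=7
esi=9
ecx=200
edx=M[200]=25
edx=25&240=16
ecx=200+4=204
esi=9-1=8
cmp esi, 6  (cmp 8,6)
jg loop: taken
edx=M[204]=8
edx=8&240=0
ecx=204+4=208
esi=8-1=7
cmp esi, 6  (cmp 7,6)
jg loop: taken
edx=M[208]=15
edx=15&240=0
ecx=208+4=212
esi=7-1=6
cmp esi, 6  (cmp 6,6)
jg loop: not taken
halt.
Total executed instructions: 22.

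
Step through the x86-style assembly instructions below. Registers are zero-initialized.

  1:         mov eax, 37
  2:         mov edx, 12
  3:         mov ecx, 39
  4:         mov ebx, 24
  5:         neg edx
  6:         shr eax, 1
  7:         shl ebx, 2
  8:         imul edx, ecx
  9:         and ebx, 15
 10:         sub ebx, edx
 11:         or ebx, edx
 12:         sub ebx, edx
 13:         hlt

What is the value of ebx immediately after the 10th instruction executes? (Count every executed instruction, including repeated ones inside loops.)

468

eax=37
edx=12
ecx=39
ebx=24
edx=-(12)=-12
eax=37>>1=18
ebx=24<<2=96
edx=(-12)*39=-468
ebx=96&15=0
ebx=0-(-468)=468
After step 10: ebx = 468.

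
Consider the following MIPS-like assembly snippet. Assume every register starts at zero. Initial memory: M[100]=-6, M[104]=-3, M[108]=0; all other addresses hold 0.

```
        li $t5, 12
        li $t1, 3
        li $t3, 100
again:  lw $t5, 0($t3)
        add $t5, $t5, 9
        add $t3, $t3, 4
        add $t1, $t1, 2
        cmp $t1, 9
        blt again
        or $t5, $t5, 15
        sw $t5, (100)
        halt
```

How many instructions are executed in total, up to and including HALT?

24

$t5=12
$t1=3
$t3=100
$t5=M[100]=-6
$t5=(-6)+9=3
$t3=100+4=104
$t1=3+2=5
cmp $t1, 9  (cmp 5,9)
blt again: taken
$t5=M[104]=-3
$t5=(-3)+9=6
$t3=104+4=108
$t1=5+2=7
cmp $t1, 9  (cmp 7,9)
blt again: taken
$t5=M[108]=0
$t5=0+9=9
$t3=108+4=112
$t1=7+2=9
cmp $t1, 9  (cmp 9,9)
blt again: not taken
$t5=9|15=15
sw $t5, (100) → M[100]=15
halt.
Total executed instructions: 24.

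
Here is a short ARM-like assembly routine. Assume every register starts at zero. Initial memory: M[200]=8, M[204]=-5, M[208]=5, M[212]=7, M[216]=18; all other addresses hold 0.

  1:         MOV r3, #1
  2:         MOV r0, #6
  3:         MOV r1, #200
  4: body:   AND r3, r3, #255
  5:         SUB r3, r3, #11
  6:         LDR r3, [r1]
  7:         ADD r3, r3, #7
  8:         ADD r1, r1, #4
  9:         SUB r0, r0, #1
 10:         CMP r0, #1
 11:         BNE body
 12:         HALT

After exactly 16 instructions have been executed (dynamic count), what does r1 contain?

MOV r3, #1 → r3=1
MOV r0, #6 → r0=6
MOV r1, #200 → r1=200
AND r3, r3, #255 → r3=1&255=1
SUB r3, r3, #11 → r3=1-11=-10
LDR r3, [r1] → r3=M[200]=8
ADD r3, r3, #7 → r3=8+7=15
ADD r1, r1, #4 → r1=200+4=204
SUB r0, r0, #1 → r0=6-1=5
CMP r0, #1  (cmp 5,1)
BNE body: taken
AND r3, r3, #255 → r3=15&255=15
SUB r3, r3, #11 → r3=15-11=4
LDR r3, [r1] → r3=M[204]=-5
ADD r3, r3, #7 → r3=(-5)+7=2
ADD r1, r1, #4 → r1=204+4=208
After step 16: r1 = 208.

208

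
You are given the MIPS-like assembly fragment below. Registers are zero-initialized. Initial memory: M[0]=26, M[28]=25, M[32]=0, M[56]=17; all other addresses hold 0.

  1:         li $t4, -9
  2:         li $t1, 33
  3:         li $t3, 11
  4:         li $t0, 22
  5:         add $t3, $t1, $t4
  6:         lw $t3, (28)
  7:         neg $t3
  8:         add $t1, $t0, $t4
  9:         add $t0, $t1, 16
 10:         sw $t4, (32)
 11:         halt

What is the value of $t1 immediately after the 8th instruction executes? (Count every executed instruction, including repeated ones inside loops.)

13

$t4=-9
$t1=33
$t3=11
$t0=22
$t3=33+(-9)=24
$t3=M[28]=25
$t3=-(25)=-25
$t1=22+(-9)=13
After step 8: $t1 = 13.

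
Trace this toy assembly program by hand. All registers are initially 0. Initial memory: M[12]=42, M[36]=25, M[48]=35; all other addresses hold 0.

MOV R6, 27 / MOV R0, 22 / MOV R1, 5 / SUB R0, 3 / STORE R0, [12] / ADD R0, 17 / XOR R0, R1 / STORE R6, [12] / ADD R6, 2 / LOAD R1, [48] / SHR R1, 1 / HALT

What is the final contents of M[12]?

27

MOV R6, 27 → R6=27
MOV R0, 22 → R0=22
MOV R1, 5 → R1=5
SUB R0, 3 → R0=22-3=19
STORE R0, [12] → M[12]=19
ADD R0, 17 → R0=19+17=36
XOR R0, R1 → R0=36^5=33
STORE R6, [12] → M[12]=27
ADD R6, 2 → R6=27+2=29
LOAD R1, [48] → R1=M[48]=35
SHR R1, 1 → R1=35>>1=17
halt.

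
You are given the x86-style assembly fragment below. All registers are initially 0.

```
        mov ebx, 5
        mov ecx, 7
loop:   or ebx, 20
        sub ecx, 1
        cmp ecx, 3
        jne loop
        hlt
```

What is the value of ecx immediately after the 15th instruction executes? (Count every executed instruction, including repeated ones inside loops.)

4

after mov ebx, 5: ebx=5
after mov ecx, 7: ecx=7
after or ebx, 20: ebx=5|20=21
after sub ecx, 1: ecx=7-1=6
cmp ecx, 3  (cmp 6,3)
jne loop: taken
after or ebx, 20: ebx=21|20=21
after sub ecx, 1: ecx=6-1=5
cmp ecx, 3  (cmp 5,3)
jne loop: taken
after or ebx, 20: ebx=21|20=21
after sub ecx, 1: ecx=5-1=4
cmp ecx, 3  (cmp 4,3)
jne loop: taken
after or ebx, 20: ebx=21|20=21
After step 15: ecx = 4.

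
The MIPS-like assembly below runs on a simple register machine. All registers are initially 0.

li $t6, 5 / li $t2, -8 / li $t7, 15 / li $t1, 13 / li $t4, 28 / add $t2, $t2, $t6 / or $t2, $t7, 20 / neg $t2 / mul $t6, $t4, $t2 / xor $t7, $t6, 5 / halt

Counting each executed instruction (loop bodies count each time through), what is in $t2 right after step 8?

$t6=5
$t2=-8
$t7=15
$t1=13
$t4=28
$t2=(-8)+5=-3
$t2=15|20=31
$t2=-(31)=-31
After step 8: $t2 = -31.

-31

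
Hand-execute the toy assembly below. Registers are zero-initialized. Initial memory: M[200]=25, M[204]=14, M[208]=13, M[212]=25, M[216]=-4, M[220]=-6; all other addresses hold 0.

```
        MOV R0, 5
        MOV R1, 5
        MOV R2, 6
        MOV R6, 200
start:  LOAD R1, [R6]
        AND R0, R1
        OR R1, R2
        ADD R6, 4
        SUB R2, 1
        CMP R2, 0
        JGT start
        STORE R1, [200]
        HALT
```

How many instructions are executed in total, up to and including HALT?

after MOV R0, 5: R0=5
after MOV R1, 5: R1=5
after MOV R2, 6: R2=6
after MOV R6, 200: R6=200
after LOAD R1, [R6]: R1=M[200]=25
after AND R0, R1: R0=5&25=1
after OR R1, R2: R1=25|6=31
after ADD R6, 4: R6=200+4=204
after SUB R2, 1: R2=6-1=5
CMP R2, 0  (cmp 5,0)
JGT start: taken
after LOAD R1, [R6]: R1=M[204]=14
after AND R0, R1: R0=1&14=0
after OR R1, R2: R1=14|5=15
after ADD R6, 4: R6=204+4=208
after SUB R2, 1: R2=5-1=4
CMP R2, 0  (cmp 4,0)
JGT start: taken
after LOAD R1, [R6]: R1=M[208]=13
after AND R0, R1: R0=0&13=0
after OR R1, R2: R1=13|4=13
after ADD R6, 4: R6=208+4=212
after SUB R2, 1: R2=4-1=3
CMP R2, 0  (cmp 3,0)
JGT start: taken
after LOAD R1, [R6]: R1=M[212]=25
after AND R0, R1: R0=0&25=0
after OR R1, R2: R1=25|3=27
after ADD R6, 4: R6=212+4=216
after SUB R2, 1: R2=3-1=2
CMP R2, 0  (cmp 2,0)
JGT start: taken
after LOAD R1, [R6]: R1=M[216]=-4
after AND R0, R1: R0=0&(-4)=0
after OR R1, R2: R1=(-4)|2=-2
after ADD R6, 4: R6=216+4=220
after SUB R2, 1: R2=2-1=1
CMP R2, 0  (cmp 1,0)
JGT start: taken
after LOAD R1, [R6]: R1=M[220]=-6
after AND R0, R1: R0=0&(-6)=0
after OR R1, R2: R1=(-6)|1=-5
after ADD R6, 4: R6=220+4=224
after SUB R2, 1: R2=1-1=0
CMP R2, 0  (cmp 0,0)
JGT start: not taken
STORE R1, [200] → M[200]=-5
halt.
Total executed instructions: 48.

48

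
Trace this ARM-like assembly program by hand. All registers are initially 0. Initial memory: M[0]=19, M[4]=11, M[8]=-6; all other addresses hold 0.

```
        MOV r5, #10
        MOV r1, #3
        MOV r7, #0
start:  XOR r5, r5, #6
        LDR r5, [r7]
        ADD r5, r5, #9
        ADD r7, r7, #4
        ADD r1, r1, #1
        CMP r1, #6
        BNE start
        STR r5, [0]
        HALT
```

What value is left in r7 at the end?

r5=10
r1=3
r7=0
r5=10^6=12
r5=M[0]=19
r5=19+9=28
r7=0+4=4
r1=3+1=4
CMP r1, #6  (cmp 4,6)
BNE start: taken
r5=28^6=26
r5=M[4]=11
r5=11+9=20
r7=4+4=8
r1=4+1=5
CMP r1, #6  (cmp 5,6)
BNE start: taken
r5=20^6=18
r5=M[8]=-6
r5=(-6)+9=3
r7=8+4=12
r1=5+1=6
CMP r1, #6  (cmp 6,6)
BNE start: not taken
STR r5, [0] → M[0]=3
halt.

12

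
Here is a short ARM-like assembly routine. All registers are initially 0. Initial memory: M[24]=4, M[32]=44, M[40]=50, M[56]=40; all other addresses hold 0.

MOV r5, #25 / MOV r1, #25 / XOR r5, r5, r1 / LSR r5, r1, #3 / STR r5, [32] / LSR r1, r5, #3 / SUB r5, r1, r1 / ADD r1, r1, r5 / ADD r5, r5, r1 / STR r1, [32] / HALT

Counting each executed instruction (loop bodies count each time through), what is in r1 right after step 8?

0

after MOV r5, #25: r5=25
after MOV r1, #25: r1=25
after XOR r5, r5, r1: r5=25^25=0
after LSR r5, r1, #3: r5=25>>3=3
STR r5, [32] → M[32]=3
after LSR r1, r5, #3: r1=3>>3=0
after SUB r5, r1, r1: r5=0-0=0
after ADD r1, r1, r5: r1=0+0=0
After step 8: r1 = 0.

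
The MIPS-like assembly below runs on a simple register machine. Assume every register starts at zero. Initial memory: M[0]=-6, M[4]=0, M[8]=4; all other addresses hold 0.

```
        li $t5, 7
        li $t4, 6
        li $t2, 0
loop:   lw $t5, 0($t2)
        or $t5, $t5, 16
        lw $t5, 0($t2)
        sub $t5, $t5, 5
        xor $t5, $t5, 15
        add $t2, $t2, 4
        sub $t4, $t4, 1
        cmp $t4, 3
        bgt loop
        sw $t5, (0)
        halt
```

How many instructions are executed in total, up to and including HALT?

32

$t5=7
$t4=6
$t2=0
$t5=M[0]=-6
$t5=(-6)|16=-6
$t5=M[0]=-6
$t5=(-6)-5=-11
$t5=(-11)^15=-6
$t2=0+4=4
$t4=6-1=5
cmp $t4, 3  (cmp 5,3)
bgt loop: taken
$t5=M[4]=0
$t5=0|16=16
$t5=M[4]=0
$t5=0-5=-5
$t5=(-5)^15=-12
$t2=4+4=8
$t4=5-1=4
cmp $t4, 3  (cmp 4,3)
bgt loop: taken
$t5=M[8]=4
$t5=4|16=20
$t5=M[8]=4
$t5=4-5=-1
$t5=(-1)^15=-16
$t2=8+4=12
$t4=4-1=3
cmp $t4, 3  (cmp 3,3)
bgt loop: not taken
sw $t5, (0) → M[0]=-16
halt.
Total executed instructions: 32.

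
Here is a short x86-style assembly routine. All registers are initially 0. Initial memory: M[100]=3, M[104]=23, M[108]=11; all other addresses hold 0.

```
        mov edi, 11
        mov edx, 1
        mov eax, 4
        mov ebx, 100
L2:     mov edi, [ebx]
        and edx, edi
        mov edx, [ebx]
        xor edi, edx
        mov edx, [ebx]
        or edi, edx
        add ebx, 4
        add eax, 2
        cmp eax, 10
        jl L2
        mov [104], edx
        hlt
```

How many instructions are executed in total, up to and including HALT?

after mov edi, 11: edi=11
after mov edx, 1: edx=1
after mov eax, 4: eax=4
after mov ebx, 100: ebx=100
after mov edi, [ebx]: edi=M[100]=3
after and edx, edi: edx=1&3=1
after mov edx, [ebx]: edx=M[100]=3
after xor edi, edx: edi=3^3=0
after mov edx, [ebx]: edx=M[100]=3
after or edi, edx: edi=0|3=3
after add ebx, 4: ebx=100+4=104
after add eax, 2: eax=4+2=6
cmp eax, 10  (cmp 6,10)
jl L2: taken
after mov edi, [ebx]: edi=M[104]=23
after and edx, edi: edx=3&23=3
after mov edx, [ebx]: edx=M[104]=23
after xor edi, edx: edi=23^23=0
after mov edx, [ebx]: edx=M[104]=23
after or edi, edx: edi=0|23=23
after add ebx, 4: ebx=104+4=108
after add eax, 2: eax=6+2=8
cmp eax, 10  (cmp 8,10)
jl L2: taken
after mov edi, [ebx]: edi=M[108]=11
after and edx, edi: edx=23&11=3
after mov edx, [ebx]: edx=M[108]=11
after xor edi, edx: edi=11^11=0
after mov edx, [ebx]: edx=M[108]=11
after or edi, edx: edi=0|11=11
after add ebx, 4: ebx=108+4=112
after add eax, 2: eax=8+2=10
cmp eax, 10  (cmp 10,10)
jl L2: not taken
mov [104], edx → M[104]=11
halt.
Total executed instructions: 36.

36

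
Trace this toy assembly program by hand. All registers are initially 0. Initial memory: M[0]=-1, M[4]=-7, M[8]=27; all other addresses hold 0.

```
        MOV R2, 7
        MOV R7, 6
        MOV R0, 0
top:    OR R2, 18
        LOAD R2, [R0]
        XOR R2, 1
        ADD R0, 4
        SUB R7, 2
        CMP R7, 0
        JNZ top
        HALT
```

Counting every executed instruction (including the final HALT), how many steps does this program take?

25

R2=7
R7=6
R0=0
R2=7|18=23
R2=M[0]=-1
R2=(-1)^1=-2
R0=0+4=4
R7=6-2=4
CMP R7, 0  (cmp 4,0)
JNZ top: taken
R2=(-2)|18=-2
R2=M[4]=-7
R2=(-7)^1=-8
R0=4+4=8
R7=4-2=2
CMP R7, 0  (cmp 2,0)
JNZ top: taken
R2=(-8)|18=-6
R2=M[8]=27
R2=27^1=26
R0=8+4=12
R7=2-2=0
CMP R7, 0  (cmp 0,0)
JNZ top: not taken
halt.
Total executed instructions: 25.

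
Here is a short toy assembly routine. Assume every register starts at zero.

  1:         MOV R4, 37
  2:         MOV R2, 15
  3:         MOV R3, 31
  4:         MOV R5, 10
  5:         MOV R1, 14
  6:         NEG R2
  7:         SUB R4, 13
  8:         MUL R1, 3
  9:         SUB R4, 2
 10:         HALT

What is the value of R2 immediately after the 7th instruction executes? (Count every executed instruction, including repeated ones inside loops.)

-15

MOV R4, 37 → R4=37
MOV R2, 15 → R2=15
MOV R3, 31 → R3=31
MOV R5, 10 → R5=10
MOV R1, 14 → R1=14
NEG R2 → R2=-(15)=-15
SUB R4, 13 → R4=37-13=24
After step 7: R2 = -15.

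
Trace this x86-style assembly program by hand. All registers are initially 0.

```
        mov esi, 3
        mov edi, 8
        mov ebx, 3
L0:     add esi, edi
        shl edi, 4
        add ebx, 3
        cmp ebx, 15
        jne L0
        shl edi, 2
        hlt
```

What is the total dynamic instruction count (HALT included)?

esi=3
edi=8
ebx=3
esi=3+8=11
edi=8<<4=128
ebx=3+3=6
cmp ebx, 15  (cmp 6,15)
jne L0: taken
esi=11+128=139
edi=128<<4=2048
ebx=6+3=9
cmp ebx, 15  (cmp 9,15)
jne L0: taken
esi=139+2048=2187
edi=2048<<4=32768
ebx=9+3=12
cmp ebx, 15  (cmp 12,15)
jne L0: taken
esi=2187+32768=34955
edi=32768<<4=524288
ebx=12+3=15
cmp ebx, 15  (cmp 15,15)
jne L0: not taken
edi=524288<<2=2097152
halt.
Total executed instructions: 25.

25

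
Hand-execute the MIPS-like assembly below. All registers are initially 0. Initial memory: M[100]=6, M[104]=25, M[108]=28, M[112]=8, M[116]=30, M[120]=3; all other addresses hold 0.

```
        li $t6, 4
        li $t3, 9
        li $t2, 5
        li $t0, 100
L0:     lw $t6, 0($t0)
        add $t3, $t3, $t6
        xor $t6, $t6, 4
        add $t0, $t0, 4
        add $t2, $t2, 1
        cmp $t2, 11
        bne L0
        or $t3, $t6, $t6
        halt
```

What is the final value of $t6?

7

after li $t6, 4: $t6=4
after li $t3, 9: $t3=9
after li $t2, 5: $t2=5
after li $t0, 100: $t0=100
after lw $t6, 0($t0): $t6=M[100]=6
after add $t3, $t3, $t6: $t3=9+6=15
after xor $t6, $t6, 4: $t6=6^4=2
after add $t0, $t0, 4: $t0=100+4=104
after add $t2, $t2, 1: $t2=5+1=6
cmp $t2, 11  (cmp 6,11)
bne L0: taken
after lw $t6, 0($t0): $t6=M[104]=25
after add $t3, $t3, $t6: $t3=15+25=40
after xor $t6, $t6, 4: $t6=25^4=29
after add $t0, $t0, 4: $t0=104+4=108
after add $t2, $t2, 1: $t2=6+1=7
cmp $t2, 11  (cmp 7,11)
bne L0: taken
after lw $t6, 0($t0): $t6=M[108]=28
after add $t3, $t3, $t6: $t3=40+28=68
after xor $t6, $t6, 4: $t6=28^4=24
after add $t0, $t0, 4: $t0=108+4=112
after add $t2, $t2, 1: $t2=7+1=8
cmp $t2, 11  (cmp 8,11)
bne L0: taken
after lw $t6, 0($t0): $t6=M[112]=8
after add $t3, $t3, $t6: $t3=68+8=76
after xor $t6, $t6, 4: $t6=8^4=12
after add $t0, $t0, 4: $t0=112+4=116
after add $t2, $t2, 1: $t2=8+1=9
cmp $t2, 11  (cmp 9,11)
bne L0: taken
after lw $t6, 0($t0): $t6=M[116]=30
after add $t3, $t3, $t6: $t3=76+30=106
after xor $t6, $t6, 4: $t6=30^4=26
after add $t0, $t0, 4: $t0=116+4=120
after add $t2, $t2, 1: $t2=9+1=10
cmp $t2, 11  (cmp 10,11)
bne L0: taken
after lw $t6, 0($t0): $t6=M[120]=3
after add $t3, $t3, $t6: $t3=106+3=109
after xor $t6, $t6, 4: $t6=3^4=7
after add $t0, $t0, 4: $t0=120+4=124
after add $t2, $t2, 1: $t2=10+1=11
cmp $t2, 11  (cmp 11,11)
bne L0: not taken
after or $t3, $t6, $t6: $t3=7|7=7
halt.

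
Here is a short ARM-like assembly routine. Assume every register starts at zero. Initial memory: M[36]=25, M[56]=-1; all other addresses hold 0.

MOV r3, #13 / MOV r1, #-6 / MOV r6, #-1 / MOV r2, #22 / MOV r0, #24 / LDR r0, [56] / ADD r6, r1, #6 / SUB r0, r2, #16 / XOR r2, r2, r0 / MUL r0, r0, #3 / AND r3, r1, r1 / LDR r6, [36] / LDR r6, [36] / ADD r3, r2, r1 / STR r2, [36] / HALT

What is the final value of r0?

r3=13
r1=-6
r6=-1
r2=22
r0=24
r0=M[56]=-1
r6=(-6)+6=0
r0=22-16=6
r2=22^6=16
r0=6*3=18
r3=(-6)&(-6)=-6
r6=M[36]=25
r6=M[36]=25
r3=16+(-6)=10
STR r2, [36] → M[36]=16
halt.

18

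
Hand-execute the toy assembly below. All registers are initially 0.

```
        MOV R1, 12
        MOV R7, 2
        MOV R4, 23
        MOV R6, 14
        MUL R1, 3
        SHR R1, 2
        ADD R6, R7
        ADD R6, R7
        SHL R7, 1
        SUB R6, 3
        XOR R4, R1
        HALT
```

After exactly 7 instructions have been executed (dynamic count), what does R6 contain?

MOV R1, 12 → R1=12
MOV R7, 2 → R7=2
MOV R4, 23 → R4=23
MOV R6, 14 → R6=14
MUL R1, 3 → R1=12*3=36
SHR R1, 2 → R1=36>>2=9
ADD R6, R7 → R6=14+2=16
After step 7: R6 = 16.

16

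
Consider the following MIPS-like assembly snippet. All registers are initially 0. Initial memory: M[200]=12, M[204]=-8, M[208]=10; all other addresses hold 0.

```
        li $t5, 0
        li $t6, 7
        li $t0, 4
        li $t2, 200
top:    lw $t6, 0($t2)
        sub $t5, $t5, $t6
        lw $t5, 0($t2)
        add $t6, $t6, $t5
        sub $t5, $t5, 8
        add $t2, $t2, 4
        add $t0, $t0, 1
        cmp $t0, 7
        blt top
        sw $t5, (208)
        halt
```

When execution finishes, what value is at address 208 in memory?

after li $t5, 0: $t5=0
after li $t6, 7: $t6=7
after li $t0, 4: $t0=4
after li $t2, 200: $t2=200
after lw $t6, 0($t2): $t6=M[200]=12
after sub $t5, $t5, $t6: $t5=0-12=-12
after lw $t5, 0($t2): $t5=M[200]=12
after add $t6, $t6, $t5: $t6=12+12=24
after sub $t5, $t5, 8: $t5=12-8=4
after add $t2, $t2, 4: $t2=200+4=204
after add $t0, $t0, 1: $t0=4+1=5
cmp $t0, 7  (cmp 5,7)
blt top: taken
after lw $t6, 0($t2): $t6=M[204]=-8
after sub $t5, $t5, $t6: $t5=4-(-8)=12
after lw $t5, 0($t2): $t5=M[204]=-8
after add $t6, $t6, $t5: $t6=(-8)+(-8)=-16
after sub $t5, $t5, 8: $t5=(-8)-8=-16
after add $t2, $t2, 4: $t2=204+4=208
after add $t0, $t0, 1: $t0=5+1=6
cmp $t0, 7  (cmp 6,7)
blt top: taken
after lw $t6, 0($t2): $t6=M[208]=10
after sub $t5, $t5, $t6: $t5=(-16)-10=-26
after lw $t5, 0($t2): $t5=M[208]=10
after add $t6, $t6, $t5: $t6=10+10=20
after sub $t5, $t5, 8: $t5=10-8=2
after add $t2, $t2, 4: $t2=208+4=212
after add $t0, $t0, 1: $t0=6+1=7
cmp $t0, 7  (cmp 7,7)
blt top: not taken
sw $t5, (208) → M[208]=2
halt.

2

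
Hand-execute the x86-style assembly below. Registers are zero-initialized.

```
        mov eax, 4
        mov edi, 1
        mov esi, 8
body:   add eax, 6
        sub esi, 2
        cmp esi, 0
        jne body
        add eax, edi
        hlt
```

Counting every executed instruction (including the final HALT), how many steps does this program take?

21

eax=4
edi=1
esi=8
eax=4+6=10
esi=8-2=6
cmp esi, 0  (cmp 6,0)
jne body: taken
eax=10+6=16
esi=6-2=4
cmp esi, 0  (cmp 4,0)
jne body: taken
eax=16+6=22
esi=4-2=2
cmp esi, 0  (cmp 2,0)
jne body: taken
eax=22+6=28
esi=2-2=0
cmp esi, 0  (cmp 0,0)
jne body: not taken
eax=28+1=29
halt.
Total executed instructions: 21.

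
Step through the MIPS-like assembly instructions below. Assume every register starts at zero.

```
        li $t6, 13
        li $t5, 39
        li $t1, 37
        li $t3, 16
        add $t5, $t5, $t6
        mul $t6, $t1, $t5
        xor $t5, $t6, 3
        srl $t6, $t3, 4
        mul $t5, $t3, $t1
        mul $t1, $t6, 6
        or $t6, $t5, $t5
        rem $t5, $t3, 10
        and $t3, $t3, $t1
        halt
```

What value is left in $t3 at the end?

li $t6, 13 → $t6=13
li $t5, 39 → $t5=39
li $t1, 37 → $t1=37
li $t3, 16 → $t3=16
add $t5, $t5, $t6 → $t5=39+13=52
mul $t6, $t1, $t5 → $t6=37*52=1924
xor $t5, $t6, 3 → $t5=1924^3=1927
srl $t6, $t3, 4 → $t6=16>>4=1
mul $t5, $t3, $t1 → $t5=16*37=592
mul $t1, $t6, 6 → $t1=1*6=6
or $t6, $t5, $t5 → $t6=592|592=592
rem $t5, $t3, 10 → $t5=16%10=6
and $t3, $t3, $t1 → $t3=16&6=0
halt.

0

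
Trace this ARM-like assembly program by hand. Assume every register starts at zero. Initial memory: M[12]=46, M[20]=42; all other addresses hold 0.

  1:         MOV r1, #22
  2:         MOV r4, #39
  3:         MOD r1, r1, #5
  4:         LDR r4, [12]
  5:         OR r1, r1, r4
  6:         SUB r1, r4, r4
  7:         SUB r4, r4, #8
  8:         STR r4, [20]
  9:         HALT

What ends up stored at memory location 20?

38

after MOV r1, #22: r1=22
after MOV r4, #39: r4=39
after MOD r1, r1, #5: r1=22%5=2
after LDR r4, [12]: r4=M[12]=46
after OR r1, r1, r4: r1=2|46=46
after SUB r1, r4, r4: r1=46-46=0
after SUB r4, r4, #8: r4=46-8=38
STR r4, [20] → M[20]=38
halt.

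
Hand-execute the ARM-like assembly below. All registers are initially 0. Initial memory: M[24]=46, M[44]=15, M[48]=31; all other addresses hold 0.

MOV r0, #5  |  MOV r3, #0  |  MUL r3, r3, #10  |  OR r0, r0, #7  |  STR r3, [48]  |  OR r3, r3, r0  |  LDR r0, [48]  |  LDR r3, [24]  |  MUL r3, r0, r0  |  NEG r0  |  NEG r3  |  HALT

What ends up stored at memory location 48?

0

MOV r0, #5 → r0=5
MOV r3, #0 → r3=0
MUL r3, r3, #10 → r3=0*10=0
OR r0, r0, #7 → r0=5|7=7
STR r3, [48] → M[48]=0
OR r3, r3, r0 → r3=0|7=7
LDR r0, [48] → r0=M[48]=0
LDR r3, [24] → r3=M[24]=46
MUL r3, r0, r0 → r3=0*0=0
NEG r0 → r0=-(0)=0
NEG r3 → r3=-(0)=0
halt.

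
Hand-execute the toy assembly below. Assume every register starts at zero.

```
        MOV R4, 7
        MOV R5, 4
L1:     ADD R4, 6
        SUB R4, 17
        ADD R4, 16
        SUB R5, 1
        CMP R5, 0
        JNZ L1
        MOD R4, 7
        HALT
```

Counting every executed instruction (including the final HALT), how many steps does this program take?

28

R4=7
R5=4
R4=7+6=13
R4=13-17=-4
R4=(-4)+16=12
R5=4-1=3
CMP R5, 0  (cmp 3,0)
JNZ L1: taken
R4=12+6=18
R4=18-17=1
R4=1+16=17
R5=3-1=2
CMP R5, 0  (cmp 2,0)
JNZ L1: taken
R4=17+6=23
R4=23-17=6
R4=6+16=22
R5=2-1=1
CMP R5, 0  (cmp 1,0)
JNZ L1: taken
R4=22+6=28
R4=28-17=11
R4=11+16=27
R5=1-1=0
CMP R5, 0  (cmp 0,0)
JNZ L1: not taken
R4=27%7=6
halt.
Total executed instructions: 28.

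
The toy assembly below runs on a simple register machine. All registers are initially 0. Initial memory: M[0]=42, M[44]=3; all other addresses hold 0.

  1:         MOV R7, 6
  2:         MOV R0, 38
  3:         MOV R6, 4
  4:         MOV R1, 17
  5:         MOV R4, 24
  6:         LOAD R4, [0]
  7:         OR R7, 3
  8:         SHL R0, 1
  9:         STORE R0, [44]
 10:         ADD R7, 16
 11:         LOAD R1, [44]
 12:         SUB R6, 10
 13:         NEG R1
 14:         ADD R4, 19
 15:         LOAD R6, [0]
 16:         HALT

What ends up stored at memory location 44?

MOV R7, 6 → R7=6
MOV R0, 38 → R0=38
MOV R6, 4 → R6=4
MOV R1, 17 → R1=17
MOV R4, 24 → R4=24
LOAD R4, [0] → R4=M[0]=42
OR R7, 3 → R7=6|3=7
SHL R0, 1 → R0=38<<1=76
STORE R0, [44] → M[44]=76
ADD R7, 16 → R7=7+16=23
LOAD R1, [44] → R1=M[44]=76
SUB R6, 10 → R6=4-10=-6
NEG R1 → R1=-(76)=-76
ADD R4, 19 → R4=42+19=61
LOAD R6, [0] → R6=M[0]=42
halt.

76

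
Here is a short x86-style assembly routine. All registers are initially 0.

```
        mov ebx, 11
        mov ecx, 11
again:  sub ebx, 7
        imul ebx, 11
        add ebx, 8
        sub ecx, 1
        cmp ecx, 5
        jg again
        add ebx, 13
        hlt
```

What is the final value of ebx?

ebx=11
ecx=11
ebx=11-7=4
ebx=4*11=44
ebx=44+8=52
ecx=11-1=10
cmp ecx, 5  (cmp 10,5)
jg again: taken
ebx=52-7=45
ebx=45*11=495
ebx=495+8=503
ecx=10-1=9
cmp ecx, 5  (cmp 9,5)
jg again: taken
ebx=503-7=496
ebx=496*11=5456
ebx=5456+8=5464
ecx=9-1=8
cmp ecx, 5  (cmp 8,5)
jg again: taken
ebx=5464-7=5457
ebx=5457*11=60027
ebx=60027+8=60035
ecx=8-1=7
cmp ecx, 5  (cmp 7,5)
jg again: taken
ebx=60035-7=60028
ebx=60028*11=660308
ebx=660308+8=660316
ecx=7-1=6
cmp ecx, 5  (cmp 6,5)
jg again: taken
ebx=660316-7=660309
ebx=660309*11=7263399
ebx=7263399+8=7263407
ecx=6-1=5
cmp ecx, 5  (cmp 5,5)
jg again: not taken
ebx=7263407+13=7263420
halt.

7263420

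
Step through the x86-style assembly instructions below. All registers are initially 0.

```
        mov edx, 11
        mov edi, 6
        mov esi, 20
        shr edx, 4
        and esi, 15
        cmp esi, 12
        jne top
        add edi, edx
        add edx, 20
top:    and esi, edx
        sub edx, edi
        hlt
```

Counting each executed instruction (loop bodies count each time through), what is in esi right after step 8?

0

edx=11
edi=6
esi=20
edx=11>>4=0
esi=20&15=4
cmp esi, 12  (cmp 4,12)
jne top: taken
esi=4&0=0
After step 8: esi = 0.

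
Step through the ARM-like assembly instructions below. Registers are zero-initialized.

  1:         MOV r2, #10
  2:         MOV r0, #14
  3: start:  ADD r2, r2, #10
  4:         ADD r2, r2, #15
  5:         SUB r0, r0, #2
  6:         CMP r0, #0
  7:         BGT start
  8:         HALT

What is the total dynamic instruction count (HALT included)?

MOV r2, #10 → r2=10
MOV r0, #14 → r0=14
ADD r2, r2, #10 → r2=10+10=20
ADD r2, r2, #15 → r2=20+15=35
SUB r0, r0, #2 → r0=14-2=12
CMP r0, #0  (cmp 12,0)
BGT start: taken
ADD r2, r2, #10 → r2=35+10=45
ADD r2, r2, #15 → r2=45+15=60
SUB r0, r0, #2 → r0=12-2=10
CMP r0, #0  (cmp 10,0)
BGT start: taken
ADD r2, r2, #10 → r2=60+10=70
ADD r2, r2, #15 → r2=70+15=85
SUB r0, r0, #2 → r0=10-2=8
CMP r0, #0  (cmp 8,0)
BGT start: taken
ADD r2, r2, #10 → r2=85+10=95
ADD r2, r2, #15 → r2=95+15=110
SUB r0, r0, #2 → r0=8-2=6
CMP r0, #0  (cmp 6,0)
BGT start: taken
ADD r2, r2, #10 → r2=110+10=120
ADD r2, r2, #15 → r2=120+15=135
SUB r0, r0, #2 → r0=6-2=4
CMP r0, #0  (cmp 4,0)
BGT start: taken
ADD r2, r2, #10 → r2=135+10=145
ADD r2, r2, #15 → r2=145+15=160
SUB r0, r0, #2 → r0=4-2=2
CMP r0, #0  (cmp 2,0)
BGT start: taken
ADD r2, r2, #10 → r2=160+10=170
ADD r2, r2, #15 → r2=170+15=185
SUB r0, r0, #2 → r0=2-2=0
CMP r0, #0  (cmp 0,0)
BGT start: not taken
halt.
Total executed instructions: 38.

38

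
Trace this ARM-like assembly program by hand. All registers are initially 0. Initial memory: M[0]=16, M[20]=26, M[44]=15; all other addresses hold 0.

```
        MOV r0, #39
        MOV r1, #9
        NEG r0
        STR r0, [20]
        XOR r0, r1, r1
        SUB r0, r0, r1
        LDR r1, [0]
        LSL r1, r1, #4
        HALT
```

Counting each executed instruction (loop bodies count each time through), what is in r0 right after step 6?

-9

after MOV r0, #39: r0=39
after MOV r1, #9: r1=9
after NEG r0: r0=-(39)=-39
STR r0, [20] → M[20]=-39
after XOR r0, r1, r1: r0=9^9=0
after SUB r0, r0, r1: r0=0-9=-9
After step 6: r0 = -9.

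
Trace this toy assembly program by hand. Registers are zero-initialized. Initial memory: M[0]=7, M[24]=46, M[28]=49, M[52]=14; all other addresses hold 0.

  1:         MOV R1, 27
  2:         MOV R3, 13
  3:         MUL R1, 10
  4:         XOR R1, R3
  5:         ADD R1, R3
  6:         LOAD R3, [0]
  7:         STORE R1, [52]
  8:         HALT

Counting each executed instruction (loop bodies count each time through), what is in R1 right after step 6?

272

MOV R1, 27 → R1=27
MOV R3, 13 → R3=13
MUL R1, 10 → R1=27*10=270
XOR R1, R3 → R1=270^13=259
ADD R1, R3 → R1=259+13=272
LOAD R3, [0] → R3=M[0]=7
After step 6: R1 = 272.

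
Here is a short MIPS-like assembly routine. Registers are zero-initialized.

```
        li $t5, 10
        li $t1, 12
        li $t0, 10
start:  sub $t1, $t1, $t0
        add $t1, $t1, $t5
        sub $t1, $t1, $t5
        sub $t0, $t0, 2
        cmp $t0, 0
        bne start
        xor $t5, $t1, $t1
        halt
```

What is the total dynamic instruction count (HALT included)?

35

li $t5, 10 → $t5=10
li $t1, 12 → $t1=12
li $t0, 10 → $t0=10
sub $t1, $t1, $t0 → $t1=12-10=2
add $t1, $t1, $t5 → $t1=2+10=12
sub $t1, $t1, $t5 → $t1=12-10=2
sub $t0, $t0, 2 → $t0=10-2=8
cmp $t0, 0  (cmp 8,0)
bne start: taken
sub $t1, $t1, $t0 → $t1=2-8=-6
add $t1, $t1, $t5 → $t1=(-6)+10=4
sub $t1, $t1, $t5 → $t1=4-10=-6
sub $t0, $t0, 2 → $t0=8-2=6
cmp $t0, 0  (cmp 6,0)
bne start: taken
sub $t1, $t1, $t0 → $t1=(-6)-6=-12
add $t1, $t1, $t5 → $t1=(-12)+10=-2
sub $t1, $t1, $t5 → $t1=(-2)-10=-12
sub $t0, $t0, 2 → $t0=6-2=4
cmp $t0, 0  (cmp 4,0)
bne start: taken
sub $t1, $t1, $t0 → $t1=(-12)-4=-16
add $t1, $t1, $t5 → $t1=(-16)+10=-6
sub $t1, $t1, $t5 → $t1=(-6)-10=-16
sub $t0, $t0, 2 → $t0=4-2=2
cmp $t0, 0  (cmp 2,0)
bne start: taken
sub $t1, $t1, $t0 → $t1=(-16)-2=-18
add $t1, $t1, $t5 → $t1=(-18)+10=-8
sub $t1, $t1, $t5 → $t1=(-8)-10=-18
sub $t0, $t0, 2 → $t0=2-2=0
cmp $t0, 0  (cmp 0,0)
bne start: not taken
xor $t5, $t1, $t1 → $t5=(-18)^(-18)=0
halt.
Total executed instructions: 35.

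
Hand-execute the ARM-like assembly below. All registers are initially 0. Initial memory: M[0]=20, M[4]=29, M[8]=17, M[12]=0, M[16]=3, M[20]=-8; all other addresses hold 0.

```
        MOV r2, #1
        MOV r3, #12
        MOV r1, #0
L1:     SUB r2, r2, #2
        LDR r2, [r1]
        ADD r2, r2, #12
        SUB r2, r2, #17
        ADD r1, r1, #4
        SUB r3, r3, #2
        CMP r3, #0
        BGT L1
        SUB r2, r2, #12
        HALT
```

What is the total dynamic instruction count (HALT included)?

r2=1
r3=12
r1=0
r2=1-2=-1
r2=M[0]=20
r2=20+12=32
r2=32-17=15
r1=0+4=4
r3=12-2=10
CMP r3, #0  (cmp 10,0)
BGT L1: taken
r2=15-2=13
r2=M[4]=29
r2=29+12=41
r2=41-17=24
r1=4+4=8
r3=10-2=8
CMP r3, #0  (cmp 8,0)
BGT L1: taken
r2=24-2=22
r2=M[8]=17
r2=17+12=29
r2=29-17=12
r1=8+4=12
r3=8-2=6
CMP r3, #0  (cmp 6,0)
BGT L1: taken
r2=12-2=10
r2=M[12]=0
r2=0+12=12
r2=12-17=-5
r1=12+4=16
r3=6-2=4
CMP r3, #0  (cmp 4,0)
BGT L1: taken
r2=(-5)-2=-7
r2=M[16]=3
r2=3+12=15
r2=15-17=-2
r1=16+4=20
r3=4-2=2
CMP r3, #0  (cmp 2,0)
BGT L1: taken
r2=(-2)-2=-4
r2=M[20]=-8
r2=(-8)+12=4
r2=4-17=-13
r1=20+4=24
r3=2-2=0
CMP r3, #0  (cmp 0,0)
BGT L1: not taken
r2=(-13)-12=-25
halt.
Total executed instructions: 53.

53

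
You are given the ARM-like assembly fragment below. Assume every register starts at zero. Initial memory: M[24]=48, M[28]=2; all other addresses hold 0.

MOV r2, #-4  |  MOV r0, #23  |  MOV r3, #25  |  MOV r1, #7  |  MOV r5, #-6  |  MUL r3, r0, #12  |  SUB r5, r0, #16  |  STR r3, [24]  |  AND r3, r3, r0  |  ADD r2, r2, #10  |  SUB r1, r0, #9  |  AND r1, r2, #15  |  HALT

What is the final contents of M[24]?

276

MOV r2, #-4 → r2=-4
MOV r0, #23 → r0=23
MOV r3, #25 → r3=25
MOV r1, #7 → r1=7
MOV r5, #-6 → r5=-6
MUL r3, r0, #12 → r3=23*12=276
SUB r5, r0, #16 → r5=23-16=7
STR r3, [24] → M[24]=276
AND r3, r3, r0 → r3=276&23=20
ADD r2, r2, #10 → r2=(-4)+10=6
SUB r1, r0, #9 → r1=23-9=14
AND r1, r2, #15 → r1=6&15=6
halt.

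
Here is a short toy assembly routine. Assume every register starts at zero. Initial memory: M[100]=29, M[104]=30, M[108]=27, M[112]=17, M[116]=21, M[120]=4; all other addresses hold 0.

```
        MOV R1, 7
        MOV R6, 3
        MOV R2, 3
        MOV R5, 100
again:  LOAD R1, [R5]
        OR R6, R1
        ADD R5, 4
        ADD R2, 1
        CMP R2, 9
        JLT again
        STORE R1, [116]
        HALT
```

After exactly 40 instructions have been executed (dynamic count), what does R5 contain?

124

after MOV R1, 7: R1=7
after MOV R6, 3: R6=3
after MOV R2, 3: R2=3
after MOV R5, 100: R5=100
after LOAD R1, [R5]: R1=M[100]=29
after OR R6, R1: R6=3|29=31
after ADD R5, 4: R5=100+4=104
after ADD R2, 1: R2=3+1=4
CMP R2, 9  (cmp 4,9)
JLT again: taken
after LOAD R1, [R5]: R1=M[104]=30
after OR R6, R1: R6=31|30=31
after ADD R5, 4: R5=104+4=108
after ADD R2, 1: R2=4+1=5
CMP R2, 9  (cmp 5,9)
JLT again: taken
after LOAD R1, [R5]: R1=M[108]=27
after OR R6, R1: R6=31|27=31
after ADD R5, 4: R5=108+4=112
after ADD R2, 1: R2=5+1=6
CMP R2, 9  (cmp 6,9)
JLT again: taken
after LOAD R1, [R5]: R1=M[112]=17
after OR R6, R1: R6=31|17=31
after ADD R5, 4: R5=112+4=116
after ADD R2, 1: R2=6+1=7
CMP R2, 9  (cmp 7,9)
JLT again: taken
after LOAD R1, [R5]: R1=M[116]=21
after OR R6, R1: R6=31|21=31
after ADD R5, 4: R5=116+4=120
after ADD R2, 1: R2=7+1=8
CMP R2, 9  (cmp 8,9)
JLT again: taken
after LOAD R1, [R5]: R1=M[120]=4
after OR R6, R1: R6=31|4=31
after ADD R5, 4: R5=120+4=124
after ADD R2, 1: R2=8+1=9
CMP R2, 9  (cmp 9,9)
JLT again: not taken
After step 40: R5 = 124.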